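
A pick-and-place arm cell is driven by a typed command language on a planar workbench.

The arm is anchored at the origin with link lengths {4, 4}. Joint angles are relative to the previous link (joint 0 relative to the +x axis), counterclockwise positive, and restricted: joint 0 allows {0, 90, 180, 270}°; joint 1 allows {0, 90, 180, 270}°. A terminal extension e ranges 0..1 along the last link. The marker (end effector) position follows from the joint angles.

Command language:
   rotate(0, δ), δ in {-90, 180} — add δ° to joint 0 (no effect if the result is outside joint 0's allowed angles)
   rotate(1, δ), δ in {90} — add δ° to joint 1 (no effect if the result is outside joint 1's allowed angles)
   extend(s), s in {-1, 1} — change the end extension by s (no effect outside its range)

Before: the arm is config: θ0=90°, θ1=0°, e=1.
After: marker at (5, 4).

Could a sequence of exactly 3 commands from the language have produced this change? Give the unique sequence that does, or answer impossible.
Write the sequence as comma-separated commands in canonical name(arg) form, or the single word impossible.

from: config: θ0=90°, θ1=0°, e=1
[1] after rotate(1, 90): config: θ0=90°, θ1=90°, e=1
[2] after rotate(1, 90): config: θ0=90°, θ1=180°, e=1
[3] after rotate(1, 90): config: θ0=90°, θ1=270°, e=1
no other 3-command option fits: unique.

rotate(1, 90), rotate(1, 90), rotate(1, 90)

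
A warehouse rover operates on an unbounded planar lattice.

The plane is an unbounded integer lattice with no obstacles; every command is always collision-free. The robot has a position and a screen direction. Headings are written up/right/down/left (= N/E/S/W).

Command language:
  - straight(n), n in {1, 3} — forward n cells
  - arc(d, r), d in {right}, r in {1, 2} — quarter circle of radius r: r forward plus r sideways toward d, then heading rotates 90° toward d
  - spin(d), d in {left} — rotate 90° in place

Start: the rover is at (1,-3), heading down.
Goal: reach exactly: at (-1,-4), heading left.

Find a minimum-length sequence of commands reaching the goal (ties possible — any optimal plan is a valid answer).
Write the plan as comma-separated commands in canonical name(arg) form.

start: at (1,-3), heading down
[1] after arc(right, 1): at (0,-4), heading left
[2] after straight(1): at (-1,-4), heading left
shorter routes all fall short; 2 is best.

arc(right, 1), straight(1)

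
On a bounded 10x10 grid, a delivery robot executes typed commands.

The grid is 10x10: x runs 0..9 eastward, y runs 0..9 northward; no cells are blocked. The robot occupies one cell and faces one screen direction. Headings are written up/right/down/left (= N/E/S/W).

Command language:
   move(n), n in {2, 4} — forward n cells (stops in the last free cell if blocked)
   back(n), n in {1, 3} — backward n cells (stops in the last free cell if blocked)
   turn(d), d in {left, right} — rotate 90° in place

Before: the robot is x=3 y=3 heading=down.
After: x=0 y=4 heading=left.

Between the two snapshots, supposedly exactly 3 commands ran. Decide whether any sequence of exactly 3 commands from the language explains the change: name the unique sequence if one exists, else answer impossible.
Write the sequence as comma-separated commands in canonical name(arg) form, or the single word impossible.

back(1), turn(right), move(4)

key: move(4) runs into the grid edge before its full distance
initial: x=3 y=3 heading=down
t=1 back(1) ⇒ x=3 y=4 heading=down
t=2 turn(right) ⇒ x=3 y=4 heading=left
t=3 move(4) ⇒ x=0 y=4 heading=left
no other 3-command option fits: unique.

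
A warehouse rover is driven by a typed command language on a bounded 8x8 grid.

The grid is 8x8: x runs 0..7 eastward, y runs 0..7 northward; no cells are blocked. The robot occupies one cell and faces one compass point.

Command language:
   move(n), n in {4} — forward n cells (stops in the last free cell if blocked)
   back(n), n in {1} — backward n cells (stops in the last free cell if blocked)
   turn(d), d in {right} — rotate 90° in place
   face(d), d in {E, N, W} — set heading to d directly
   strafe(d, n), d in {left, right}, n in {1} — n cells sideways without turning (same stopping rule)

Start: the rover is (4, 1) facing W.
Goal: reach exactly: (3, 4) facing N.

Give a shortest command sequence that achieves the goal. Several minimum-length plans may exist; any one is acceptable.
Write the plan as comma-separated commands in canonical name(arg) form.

face(N), back(1), move(4), strafe(left, 1)

begin: (4, 1) facing W
[1] after face(N): (4, 1) facing N
[2] after back(1): (4, 0) facing N
[3] after move(4): (4, 4) facing N
[4] after strafe(left, 1): (3, 4) facing N
shorter routes all fall short; 4 is best.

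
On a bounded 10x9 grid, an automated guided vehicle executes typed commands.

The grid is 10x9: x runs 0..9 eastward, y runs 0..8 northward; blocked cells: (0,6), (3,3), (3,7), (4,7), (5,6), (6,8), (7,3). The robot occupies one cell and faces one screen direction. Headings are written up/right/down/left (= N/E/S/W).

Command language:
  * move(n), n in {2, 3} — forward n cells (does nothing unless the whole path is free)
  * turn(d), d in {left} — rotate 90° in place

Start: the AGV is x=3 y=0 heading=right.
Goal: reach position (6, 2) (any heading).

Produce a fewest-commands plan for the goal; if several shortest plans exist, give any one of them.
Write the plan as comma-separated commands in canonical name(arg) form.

initial: x=3 y=0 heading=right
1. move(3) → x=6 y=0 heading=right
2. turn(left) → x=6 y=0 heading=up
3. move(2) → x=6 y=2 heading=up
no 2-step plan works, so 3 is optimal.

move(3), turn(left), move(2)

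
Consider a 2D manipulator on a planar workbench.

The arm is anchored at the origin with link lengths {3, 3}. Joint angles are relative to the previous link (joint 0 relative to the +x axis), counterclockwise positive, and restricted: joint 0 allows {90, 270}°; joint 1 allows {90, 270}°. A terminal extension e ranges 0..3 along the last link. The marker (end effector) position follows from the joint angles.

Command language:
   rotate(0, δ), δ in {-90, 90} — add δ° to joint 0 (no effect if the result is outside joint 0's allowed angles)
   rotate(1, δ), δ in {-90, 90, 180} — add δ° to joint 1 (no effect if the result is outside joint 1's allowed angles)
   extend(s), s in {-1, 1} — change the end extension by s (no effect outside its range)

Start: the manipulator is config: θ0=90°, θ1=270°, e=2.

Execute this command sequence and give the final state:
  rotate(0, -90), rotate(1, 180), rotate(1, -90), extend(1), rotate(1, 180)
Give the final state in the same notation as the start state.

config: θ0=90°, θ1=270°, e=3

t0: config: θ0=90°, θ1=270°, e=2
t=1 rotate(0, -90) ⇒ config: θ0=90°, θ1=270°, e=2
t=2 rotate(1, 180) ⇒ config: θ0=90°, θ1=90°, e=2
t=3 rotate(1, -90) ⇒ config: θ0=90°, θ1=90°, e=2
t=4 extend(1) ⇒ config: θ0=90°, θ1=90°, e=3
t=5 rotate(1, 180) ⇒ config: θ0=90°, θ1=270°, e=3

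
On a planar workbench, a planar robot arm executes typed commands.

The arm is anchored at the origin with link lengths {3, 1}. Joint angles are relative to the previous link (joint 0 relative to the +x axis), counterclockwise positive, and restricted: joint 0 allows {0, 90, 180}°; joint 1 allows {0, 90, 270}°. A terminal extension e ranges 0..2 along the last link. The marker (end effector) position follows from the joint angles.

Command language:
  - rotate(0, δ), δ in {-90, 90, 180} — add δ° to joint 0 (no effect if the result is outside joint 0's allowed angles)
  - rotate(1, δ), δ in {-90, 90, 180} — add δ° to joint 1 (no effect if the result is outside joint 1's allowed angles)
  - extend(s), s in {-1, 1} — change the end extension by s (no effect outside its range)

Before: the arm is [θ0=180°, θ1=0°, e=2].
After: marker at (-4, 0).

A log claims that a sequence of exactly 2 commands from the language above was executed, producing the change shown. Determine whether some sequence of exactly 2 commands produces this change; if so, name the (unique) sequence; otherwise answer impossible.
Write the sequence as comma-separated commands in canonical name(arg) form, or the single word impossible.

extend(-1), extend(-1)

initial: [θ0=180°, θ1=0°, e=2]
1. extend(-1) → [θ0=180°, θ1=0°, e=1]
2. extend(-1) → [θ0=180°, θ1=0°, e=0]
all 64 alternatives checked — unique.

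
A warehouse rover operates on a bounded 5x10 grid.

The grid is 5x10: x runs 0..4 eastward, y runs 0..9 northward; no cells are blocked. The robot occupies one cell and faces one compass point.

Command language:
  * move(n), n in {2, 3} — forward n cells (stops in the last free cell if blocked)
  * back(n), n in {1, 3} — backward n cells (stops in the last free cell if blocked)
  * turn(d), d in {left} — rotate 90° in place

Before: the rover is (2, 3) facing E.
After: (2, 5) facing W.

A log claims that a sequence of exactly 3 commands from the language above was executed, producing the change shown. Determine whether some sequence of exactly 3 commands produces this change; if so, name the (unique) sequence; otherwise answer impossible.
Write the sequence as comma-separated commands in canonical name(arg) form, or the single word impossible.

turn(left), move(2), turn(left)

key: cell and facing (now W) both changed — the 3 commands mix motion and turning
start: (2, 3) facing E
[1] after turn(left): (2, 3) facing N
[2] after move(2): (2, 5) facing N
[3] after turn(left): (2, 5) facing W
no rival 3-sequence matches.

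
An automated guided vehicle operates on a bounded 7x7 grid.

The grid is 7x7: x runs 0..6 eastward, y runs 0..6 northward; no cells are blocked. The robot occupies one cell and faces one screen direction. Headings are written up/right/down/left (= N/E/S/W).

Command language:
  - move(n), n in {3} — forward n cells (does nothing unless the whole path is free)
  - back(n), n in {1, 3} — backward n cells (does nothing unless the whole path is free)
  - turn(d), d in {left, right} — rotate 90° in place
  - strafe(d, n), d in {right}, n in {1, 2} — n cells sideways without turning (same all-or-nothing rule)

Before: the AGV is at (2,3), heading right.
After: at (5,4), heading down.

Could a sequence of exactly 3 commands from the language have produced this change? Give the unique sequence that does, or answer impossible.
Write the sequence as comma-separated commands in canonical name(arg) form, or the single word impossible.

key: running back(1) before move(3) would end elsewhere — order is forced
begin: at (2,3), heading right
[1] after move(3): at (5,3), heading right
[2] after turn(right): at (5,3), heading down
[3] after back(1): at (5,4), heading down
no other 3-command option fits: unique.

move(3), turn(right), back(1)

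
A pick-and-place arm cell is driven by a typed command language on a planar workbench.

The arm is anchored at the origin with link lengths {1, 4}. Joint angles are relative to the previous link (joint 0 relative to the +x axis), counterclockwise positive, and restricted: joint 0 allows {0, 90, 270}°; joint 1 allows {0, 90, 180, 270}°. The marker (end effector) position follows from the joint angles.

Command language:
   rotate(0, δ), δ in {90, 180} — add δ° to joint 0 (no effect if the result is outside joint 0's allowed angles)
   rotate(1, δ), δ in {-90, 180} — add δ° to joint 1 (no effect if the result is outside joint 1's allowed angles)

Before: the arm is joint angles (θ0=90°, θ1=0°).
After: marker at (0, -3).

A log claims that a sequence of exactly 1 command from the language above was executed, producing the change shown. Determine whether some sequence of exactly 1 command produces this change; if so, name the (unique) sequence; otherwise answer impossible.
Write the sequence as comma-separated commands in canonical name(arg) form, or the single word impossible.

t0: joint angles (θ0=90°, θ1=0°)
1. rotate(1, 180) → joint angles (θ0=90°, θ1=180°)
no other 1-command option fits: unique.

rotate(1, 180)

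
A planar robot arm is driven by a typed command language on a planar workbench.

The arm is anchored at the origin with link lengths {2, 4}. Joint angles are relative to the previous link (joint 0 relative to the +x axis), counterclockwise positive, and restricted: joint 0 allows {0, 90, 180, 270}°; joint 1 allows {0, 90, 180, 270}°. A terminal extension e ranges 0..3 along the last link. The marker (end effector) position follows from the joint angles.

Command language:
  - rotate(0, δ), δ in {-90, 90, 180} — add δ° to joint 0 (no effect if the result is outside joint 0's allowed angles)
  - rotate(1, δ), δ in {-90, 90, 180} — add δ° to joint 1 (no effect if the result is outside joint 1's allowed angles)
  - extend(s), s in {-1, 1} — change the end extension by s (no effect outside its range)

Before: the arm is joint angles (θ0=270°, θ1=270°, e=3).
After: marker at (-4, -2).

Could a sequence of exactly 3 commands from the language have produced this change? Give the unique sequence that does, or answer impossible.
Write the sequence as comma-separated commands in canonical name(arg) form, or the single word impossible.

extend(-1), extend(-1), extend(-1)

start: joint angles (θ0=270°, θ1=270°, e=3)
step 1 (extend(-1)): joint angles (θ0=270°, θ1=270°, e=2)
step 2 (extend(-1)): joint angles (θ0=270°, θ1=270°, e=1)
step 3 (extend(-1)): joint angles (θ0=270°, θ1=270°, e=0)
uniquely the one of 512 3-step routes that fits.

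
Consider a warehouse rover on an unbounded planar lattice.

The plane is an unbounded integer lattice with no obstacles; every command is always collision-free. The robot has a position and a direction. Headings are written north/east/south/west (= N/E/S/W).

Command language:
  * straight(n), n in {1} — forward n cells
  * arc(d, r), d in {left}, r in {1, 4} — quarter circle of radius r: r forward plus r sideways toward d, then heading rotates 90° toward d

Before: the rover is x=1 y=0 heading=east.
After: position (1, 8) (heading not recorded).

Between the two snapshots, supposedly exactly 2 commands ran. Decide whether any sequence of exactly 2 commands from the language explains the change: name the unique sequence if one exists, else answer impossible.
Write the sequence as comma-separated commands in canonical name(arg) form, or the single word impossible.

begin: x=1 y=0 heading=east
[1] after arc(left, 4): x=5 y=4 heading=north
[2] after arc(left, 4): x=1 y=8 heading=west
all 9 alternatives checked — unique.

arc(left, 4), arc(left, 4)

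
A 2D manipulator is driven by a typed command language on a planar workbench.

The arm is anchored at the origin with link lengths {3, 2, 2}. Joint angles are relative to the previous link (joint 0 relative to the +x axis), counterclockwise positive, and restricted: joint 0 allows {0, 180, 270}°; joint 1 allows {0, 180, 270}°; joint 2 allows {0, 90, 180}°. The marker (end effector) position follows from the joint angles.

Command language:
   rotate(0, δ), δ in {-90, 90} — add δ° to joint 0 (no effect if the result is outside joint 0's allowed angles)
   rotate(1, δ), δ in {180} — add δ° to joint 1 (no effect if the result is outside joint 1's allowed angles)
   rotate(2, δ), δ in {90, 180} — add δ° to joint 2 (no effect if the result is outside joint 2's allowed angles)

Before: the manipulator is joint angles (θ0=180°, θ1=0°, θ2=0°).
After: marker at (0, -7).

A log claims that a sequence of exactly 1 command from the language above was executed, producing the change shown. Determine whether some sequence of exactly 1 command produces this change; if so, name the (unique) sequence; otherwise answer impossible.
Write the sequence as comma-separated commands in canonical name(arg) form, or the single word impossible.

t0: joint angles (θ0=180°, θ1=0°, θ2=0°)
[1] after rotate(0, 90): joint angles (θ0=270°, θ1=0°, θ2=0°)
uniquely the one of 5 1-step routes that fits.

rotate(0, 90)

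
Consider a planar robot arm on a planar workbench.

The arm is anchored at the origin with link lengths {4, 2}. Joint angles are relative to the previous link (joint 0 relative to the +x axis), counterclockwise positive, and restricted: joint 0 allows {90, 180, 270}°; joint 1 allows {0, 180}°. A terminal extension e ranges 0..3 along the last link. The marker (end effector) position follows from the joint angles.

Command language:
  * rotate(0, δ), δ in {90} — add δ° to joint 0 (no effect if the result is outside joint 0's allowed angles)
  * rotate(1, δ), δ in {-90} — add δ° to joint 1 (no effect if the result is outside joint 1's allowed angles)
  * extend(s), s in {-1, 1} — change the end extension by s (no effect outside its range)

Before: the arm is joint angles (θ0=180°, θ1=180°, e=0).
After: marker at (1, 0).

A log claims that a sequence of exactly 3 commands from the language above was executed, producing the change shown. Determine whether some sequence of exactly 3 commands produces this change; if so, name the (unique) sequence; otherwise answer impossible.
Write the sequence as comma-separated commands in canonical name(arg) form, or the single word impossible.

extend(1), extend(1), extend(1)

t0: joint angles (θ0=180°, θ1=180°, e=0)
[1] after extend(1): joint angles (θ0=180°, θ1=180°, e=1)
[2] after extend(1): joint angles (θ0=180°, θ1=180°, e=2)
[3] after extend(1): joint angles (θ0=180°, θ1=180°, e=3)
uniquely the one of 64 3-step routes that fits.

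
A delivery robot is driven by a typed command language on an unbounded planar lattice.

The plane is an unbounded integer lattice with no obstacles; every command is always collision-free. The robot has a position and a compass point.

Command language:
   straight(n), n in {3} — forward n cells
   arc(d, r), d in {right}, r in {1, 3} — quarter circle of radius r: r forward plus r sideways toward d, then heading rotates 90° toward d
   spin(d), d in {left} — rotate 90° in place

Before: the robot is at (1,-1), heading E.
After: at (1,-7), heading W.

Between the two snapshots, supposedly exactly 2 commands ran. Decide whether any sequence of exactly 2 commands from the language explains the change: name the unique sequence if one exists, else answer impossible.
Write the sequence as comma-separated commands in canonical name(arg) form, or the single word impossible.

arc(right, 3), arc(right, 3)

key: cell and facing (now W) both changed — the 2 commands mix motion and turning
initial: at (1,-1), heading E
[1] after arc(right, 3): at (4,-4), heading S
[2] after arc(right, 3): at (1,-7), heading W
no other 2-command option fits: unique.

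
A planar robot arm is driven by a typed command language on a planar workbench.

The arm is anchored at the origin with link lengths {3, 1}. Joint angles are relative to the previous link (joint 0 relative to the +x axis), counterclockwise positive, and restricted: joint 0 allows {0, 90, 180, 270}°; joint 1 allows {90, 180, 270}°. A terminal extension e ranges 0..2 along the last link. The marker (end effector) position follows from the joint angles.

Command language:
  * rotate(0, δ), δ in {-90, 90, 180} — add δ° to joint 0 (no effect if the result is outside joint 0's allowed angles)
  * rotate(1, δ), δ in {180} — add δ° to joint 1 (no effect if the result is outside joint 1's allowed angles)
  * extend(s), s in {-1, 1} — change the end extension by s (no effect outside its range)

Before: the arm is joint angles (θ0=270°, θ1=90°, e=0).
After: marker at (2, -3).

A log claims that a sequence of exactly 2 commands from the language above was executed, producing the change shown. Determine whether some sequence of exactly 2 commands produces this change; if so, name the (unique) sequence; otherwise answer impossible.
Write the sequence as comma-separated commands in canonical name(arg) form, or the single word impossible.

key: running extend(1) before extend(-1) would end elsewhere — order is forced
from: joint angles (θ0=270°, θ1=90°, e=0)
step 1 (extend(-1)): joint angles (θ0=270°, θ1=90°, e=0)
step 2 (extend(1)): joint angles (θ0=270°, θ1=90°, e=1)
all 36 alternatives checked — unique.

extend(-1), extend(1)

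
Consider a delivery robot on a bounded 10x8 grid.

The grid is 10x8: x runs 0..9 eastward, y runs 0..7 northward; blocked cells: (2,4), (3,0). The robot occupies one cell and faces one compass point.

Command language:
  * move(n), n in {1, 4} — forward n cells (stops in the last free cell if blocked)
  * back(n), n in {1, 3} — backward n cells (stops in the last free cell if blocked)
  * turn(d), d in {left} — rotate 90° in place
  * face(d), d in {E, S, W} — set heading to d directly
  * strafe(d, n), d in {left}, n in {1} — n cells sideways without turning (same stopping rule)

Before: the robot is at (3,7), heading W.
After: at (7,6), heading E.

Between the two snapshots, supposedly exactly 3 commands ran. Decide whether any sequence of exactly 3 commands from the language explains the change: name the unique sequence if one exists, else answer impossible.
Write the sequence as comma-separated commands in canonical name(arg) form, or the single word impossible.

key: position moved to (7,6) AND the heading swung to E — translation plus rotation needed
initial: at (3,7), heading W
t=1 strafe(left, 1) ⇒ at (3,6), heading W
t=2 face(E) ⇒ at (3,6), heading E
t=3 move(4) ⇒ at (7,6), heading E
no other 3-command option fits: unique.

strafe(left, 1), face(E), move(4)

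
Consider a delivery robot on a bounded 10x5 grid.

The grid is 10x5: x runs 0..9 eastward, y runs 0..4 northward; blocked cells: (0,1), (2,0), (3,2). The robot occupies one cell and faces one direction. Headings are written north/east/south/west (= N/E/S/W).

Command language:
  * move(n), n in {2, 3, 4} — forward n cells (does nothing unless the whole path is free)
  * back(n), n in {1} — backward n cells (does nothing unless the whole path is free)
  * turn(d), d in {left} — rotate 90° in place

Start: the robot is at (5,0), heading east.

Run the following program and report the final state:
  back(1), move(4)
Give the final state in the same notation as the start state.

at (8,0), heading east

t0: at (5,0), heading east
1. back(1) → at (4,0), heading east
2. move(4) → at (8,0), heading east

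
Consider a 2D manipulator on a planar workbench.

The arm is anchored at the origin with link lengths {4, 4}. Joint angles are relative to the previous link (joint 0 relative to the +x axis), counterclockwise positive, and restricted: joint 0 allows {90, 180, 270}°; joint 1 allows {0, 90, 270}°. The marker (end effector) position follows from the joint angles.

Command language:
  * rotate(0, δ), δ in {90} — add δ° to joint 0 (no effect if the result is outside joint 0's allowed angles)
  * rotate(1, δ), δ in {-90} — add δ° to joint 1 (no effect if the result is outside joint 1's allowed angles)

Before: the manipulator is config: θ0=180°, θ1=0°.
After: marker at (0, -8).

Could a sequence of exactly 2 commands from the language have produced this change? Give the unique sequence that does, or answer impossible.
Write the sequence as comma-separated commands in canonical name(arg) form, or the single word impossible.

initial: config: θ0=180°, θ1=0°
step 1 (rotate(0, 90)): config: θ0=270°, θ1=0°
step 2 (rotate(0, 90)): config: θ0=270°, θ1=0°
no other 2-command option fits: unique.

rotate(0, 90), rotate(0, 90)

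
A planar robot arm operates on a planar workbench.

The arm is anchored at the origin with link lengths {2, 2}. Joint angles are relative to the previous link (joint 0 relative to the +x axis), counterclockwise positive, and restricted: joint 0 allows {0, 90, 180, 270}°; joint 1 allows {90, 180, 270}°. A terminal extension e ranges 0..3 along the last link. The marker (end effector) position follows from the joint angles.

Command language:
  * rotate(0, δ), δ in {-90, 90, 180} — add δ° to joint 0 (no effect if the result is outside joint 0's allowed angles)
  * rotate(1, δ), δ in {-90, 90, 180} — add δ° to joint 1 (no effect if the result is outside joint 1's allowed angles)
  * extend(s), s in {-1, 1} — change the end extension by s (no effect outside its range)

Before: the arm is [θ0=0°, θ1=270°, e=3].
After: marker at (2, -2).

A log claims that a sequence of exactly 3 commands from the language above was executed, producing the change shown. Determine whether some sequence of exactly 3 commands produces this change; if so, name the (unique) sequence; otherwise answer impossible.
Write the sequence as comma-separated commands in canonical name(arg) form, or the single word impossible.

initial: [θ0=0°, θ1=270°, e=3]
[1] after extend(-1): [θ0=0°, θ1=270°, e=2]
[2] after extend(-1): [θ0=0°, θ1=270°, e=1]
[3] after extend(-1): [θ0=0°, θ1=270°, e=0]
uniquely the one of 512 3-step routes that fits.

extend(-1), extend(-1), extend(-1)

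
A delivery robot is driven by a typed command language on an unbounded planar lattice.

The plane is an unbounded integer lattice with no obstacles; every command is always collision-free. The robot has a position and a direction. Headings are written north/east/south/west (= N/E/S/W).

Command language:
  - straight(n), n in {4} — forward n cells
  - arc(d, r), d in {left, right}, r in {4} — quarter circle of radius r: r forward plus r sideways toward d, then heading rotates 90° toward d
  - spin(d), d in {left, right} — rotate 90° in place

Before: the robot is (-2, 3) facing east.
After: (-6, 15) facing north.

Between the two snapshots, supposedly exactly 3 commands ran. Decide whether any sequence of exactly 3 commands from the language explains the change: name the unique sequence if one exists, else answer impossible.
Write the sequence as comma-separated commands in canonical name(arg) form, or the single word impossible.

key: position moved to (-6,15) AND the heading swung to N — translation plus rotation needed
t0: (-2, 3) facing east
t=1 arc(left, 4) ⇒ (2, 7) facing north
t=2 arc(left, 4) ⇒ (-2, 11) facing west
t=3 arc(right, 4) ⇒ (-6, 15) facing north
no other 3-command option fits: unique.

arc(left, 4), arc(left, 4), arc(right, 4)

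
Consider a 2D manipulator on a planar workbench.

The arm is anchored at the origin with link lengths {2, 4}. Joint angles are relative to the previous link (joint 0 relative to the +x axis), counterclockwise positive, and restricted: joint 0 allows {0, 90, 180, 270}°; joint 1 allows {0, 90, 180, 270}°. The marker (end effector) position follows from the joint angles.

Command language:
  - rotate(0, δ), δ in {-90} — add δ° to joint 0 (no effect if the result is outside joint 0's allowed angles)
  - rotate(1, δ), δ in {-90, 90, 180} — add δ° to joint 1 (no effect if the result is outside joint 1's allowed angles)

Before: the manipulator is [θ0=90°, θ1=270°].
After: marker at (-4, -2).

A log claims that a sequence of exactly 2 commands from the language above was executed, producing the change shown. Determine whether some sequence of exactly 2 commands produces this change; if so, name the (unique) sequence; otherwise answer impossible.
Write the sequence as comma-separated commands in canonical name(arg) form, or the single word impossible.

rotate(0, -90), rotate(0, -90)

from: [θ0=90°, θ1=270°]
1. rotate(0, -90) → [θ0=0°, θ1=270°]
2. rotate(0, -90) → [θ0=270°, θ1=270°]
all 16 alternatives checked — unique.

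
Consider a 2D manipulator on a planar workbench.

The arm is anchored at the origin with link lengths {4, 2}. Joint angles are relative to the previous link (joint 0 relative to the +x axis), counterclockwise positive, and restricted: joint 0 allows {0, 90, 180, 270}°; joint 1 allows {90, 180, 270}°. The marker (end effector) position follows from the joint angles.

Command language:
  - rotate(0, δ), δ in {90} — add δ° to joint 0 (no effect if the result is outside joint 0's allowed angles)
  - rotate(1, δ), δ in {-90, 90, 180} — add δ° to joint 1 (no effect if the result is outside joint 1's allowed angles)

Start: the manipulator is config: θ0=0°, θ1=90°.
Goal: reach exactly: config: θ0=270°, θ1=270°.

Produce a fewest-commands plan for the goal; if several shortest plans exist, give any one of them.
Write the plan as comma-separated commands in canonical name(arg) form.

from: config: θ0=0°, θ1=90°
[1] after rotate(1, 180): config: θ0=0°, θ1=270°
[2] after rotate(0, 90): config: θ0=90°, θ1=270°
[3] after rotate(0, 90): config: θ0=180°, θ1=270°
[4] after rotate(0, 90): config: θ0=270°, θ1=270°
minimal: 4 command(s), checked below 4.

rotate(1, 180), rotate(0, 90), rotate(0, 90), rotate(0, 90)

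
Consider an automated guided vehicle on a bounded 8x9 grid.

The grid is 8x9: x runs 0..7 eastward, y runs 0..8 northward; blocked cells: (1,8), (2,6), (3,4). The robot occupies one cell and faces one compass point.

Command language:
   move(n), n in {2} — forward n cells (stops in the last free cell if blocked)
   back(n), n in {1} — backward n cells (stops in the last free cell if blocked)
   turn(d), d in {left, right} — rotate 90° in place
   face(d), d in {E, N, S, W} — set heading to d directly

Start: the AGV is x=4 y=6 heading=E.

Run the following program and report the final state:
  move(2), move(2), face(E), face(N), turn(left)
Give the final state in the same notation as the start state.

t0: x=4 y=6 heading=E
step 1 (move(2)): x=6 y=6 heading=E
step 2 (move(2)): x=7 y=6 heading=E
step 3 (face(E)): x=7 y=6 heading=E
step 4 (face(N)): x=7 y=6 heading=N
step 5 (turn(left)): x=7 y=6 heading=W

x=7 y=6 heading=W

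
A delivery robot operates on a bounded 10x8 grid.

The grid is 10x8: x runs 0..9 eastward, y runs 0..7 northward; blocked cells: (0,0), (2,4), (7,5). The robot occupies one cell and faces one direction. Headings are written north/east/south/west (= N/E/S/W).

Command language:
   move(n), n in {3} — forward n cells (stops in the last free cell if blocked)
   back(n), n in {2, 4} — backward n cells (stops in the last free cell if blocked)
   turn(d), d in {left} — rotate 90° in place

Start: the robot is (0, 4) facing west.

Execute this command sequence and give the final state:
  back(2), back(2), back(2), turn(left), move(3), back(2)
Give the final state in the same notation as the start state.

(1, 3) facing south

from: (0, 4) facing west
t=1 back(2) ⇒ (1, 4) facing west
t=2 back(2) ⇒ (1, 4) facing west
t=3 back(2) ⇒ (1, 4) facing west
t=4 turn(left) ⇒ (1, 4) facing south
t=5 move(3) ⇒ (1, 1) facing south
t=6 back(2) ⇒ (1, 3) facing south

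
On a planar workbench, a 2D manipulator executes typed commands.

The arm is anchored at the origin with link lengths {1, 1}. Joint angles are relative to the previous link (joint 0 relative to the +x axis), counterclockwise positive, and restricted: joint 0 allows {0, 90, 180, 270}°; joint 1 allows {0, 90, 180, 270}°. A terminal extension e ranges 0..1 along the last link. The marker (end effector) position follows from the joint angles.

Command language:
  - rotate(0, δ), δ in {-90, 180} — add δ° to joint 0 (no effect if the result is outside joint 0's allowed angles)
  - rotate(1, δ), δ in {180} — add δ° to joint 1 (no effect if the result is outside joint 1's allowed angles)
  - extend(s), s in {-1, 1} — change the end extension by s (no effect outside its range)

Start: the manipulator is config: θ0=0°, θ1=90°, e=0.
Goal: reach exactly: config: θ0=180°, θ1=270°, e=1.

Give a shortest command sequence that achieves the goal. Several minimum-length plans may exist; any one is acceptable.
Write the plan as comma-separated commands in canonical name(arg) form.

extend(1), rotate(1, 180), rotate(0, 180)

start: config: θ0=0°, θ1=90°, e=0
[1] after extend(1): config: θ0=0°, θ1=90°, e=1
[2] after rotate(1, 180): config: θ0=0°, θ1=270°, e=1
[3] after rotate(0, 180): config: θ0=180°, θ1=270°, e=1
no 2-step plan works, so 3 is optimal.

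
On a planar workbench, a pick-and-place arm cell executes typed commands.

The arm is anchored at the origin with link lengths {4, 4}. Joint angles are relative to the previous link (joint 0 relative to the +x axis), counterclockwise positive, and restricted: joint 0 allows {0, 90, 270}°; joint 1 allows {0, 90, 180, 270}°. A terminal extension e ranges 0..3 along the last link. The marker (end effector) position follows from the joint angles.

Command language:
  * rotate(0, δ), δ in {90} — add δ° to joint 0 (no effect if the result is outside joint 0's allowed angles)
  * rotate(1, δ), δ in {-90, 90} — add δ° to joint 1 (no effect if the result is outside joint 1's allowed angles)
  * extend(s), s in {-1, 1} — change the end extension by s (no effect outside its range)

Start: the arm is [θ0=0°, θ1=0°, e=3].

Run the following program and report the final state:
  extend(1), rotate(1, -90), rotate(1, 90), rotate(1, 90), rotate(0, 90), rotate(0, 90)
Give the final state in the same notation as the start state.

start: [θ0=0°, θ1=0°, e=3]
[1] after extend(1): [θ0=0°, θ1=0°, e=3]
[2] after rotate(1, -90): [θ0=0°, θ1=270°, e=3]
[3] after rotate(1, 90): [θ0=0°, θ1=0°, e=3]
[4] after rotate(1, 90): [θ0=0°, θ1=90°, e=3]
[5] after rotate(0, 90): [θ0=90°, θ1=90°, e=3]
[6] after rotate(0, 90): [θ0=90°, θ1=90°, e=3]

[θ0=90°, θ1=90°, e=3]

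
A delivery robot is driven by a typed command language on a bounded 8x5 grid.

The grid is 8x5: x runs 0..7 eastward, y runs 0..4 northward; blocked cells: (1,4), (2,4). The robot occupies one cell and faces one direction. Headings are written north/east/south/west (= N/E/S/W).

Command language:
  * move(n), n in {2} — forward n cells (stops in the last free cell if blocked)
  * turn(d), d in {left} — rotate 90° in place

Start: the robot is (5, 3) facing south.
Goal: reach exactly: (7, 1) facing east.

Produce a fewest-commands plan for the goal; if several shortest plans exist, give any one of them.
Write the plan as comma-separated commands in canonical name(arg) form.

initial: (5, 3) facing south
[1] after move(2): (5, 1) facing south
[2] after turn(left): (5, 1) facing east
[3] after move(2): (7, 1) facing east
shorter routes all fall short; 3 is best.

move(2), turn(left), move(2)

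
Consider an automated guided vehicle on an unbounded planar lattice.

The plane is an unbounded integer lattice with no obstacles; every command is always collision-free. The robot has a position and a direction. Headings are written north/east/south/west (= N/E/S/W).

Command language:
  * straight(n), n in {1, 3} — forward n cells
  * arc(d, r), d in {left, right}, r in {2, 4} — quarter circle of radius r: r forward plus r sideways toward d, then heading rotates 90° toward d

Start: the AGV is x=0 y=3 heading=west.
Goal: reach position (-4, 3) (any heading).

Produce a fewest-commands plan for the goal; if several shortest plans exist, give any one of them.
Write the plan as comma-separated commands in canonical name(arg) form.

straight(1), straight(3)

start: x=0 y=3 heading=west
step 1 (straight(1)): x=-1 y=3 heading=west
step 2 (straight(3)): x=-4 y=3 heading=west
no 1-step plan works, so 2 is optimal.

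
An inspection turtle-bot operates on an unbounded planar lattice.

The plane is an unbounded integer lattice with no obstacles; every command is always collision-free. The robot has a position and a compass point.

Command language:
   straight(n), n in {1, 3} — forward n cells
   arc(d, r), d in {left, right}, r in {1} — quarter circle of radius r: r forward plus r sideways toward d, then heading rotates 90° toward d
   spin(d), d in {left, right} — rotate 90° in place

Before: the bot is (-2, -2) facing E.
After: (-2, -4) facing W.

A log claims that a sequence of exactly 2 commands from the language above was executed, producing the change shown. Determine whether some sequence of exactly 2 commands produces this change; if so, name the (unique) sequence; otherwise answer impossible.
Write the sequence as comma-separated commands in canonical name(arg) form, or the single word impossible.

key: position moved to (-2,-4) AND the heading swung to W — translation plus rotation needed
begin: (-2, -2) facing E
t=1 arc(right, 1) ⇒ (-1, -3) facing S
t=2 arc(right, 1) ⇒ (-2, -4) facing W
all 36 alternatives checked — unique.

arc(right, 1), arc(right, 1)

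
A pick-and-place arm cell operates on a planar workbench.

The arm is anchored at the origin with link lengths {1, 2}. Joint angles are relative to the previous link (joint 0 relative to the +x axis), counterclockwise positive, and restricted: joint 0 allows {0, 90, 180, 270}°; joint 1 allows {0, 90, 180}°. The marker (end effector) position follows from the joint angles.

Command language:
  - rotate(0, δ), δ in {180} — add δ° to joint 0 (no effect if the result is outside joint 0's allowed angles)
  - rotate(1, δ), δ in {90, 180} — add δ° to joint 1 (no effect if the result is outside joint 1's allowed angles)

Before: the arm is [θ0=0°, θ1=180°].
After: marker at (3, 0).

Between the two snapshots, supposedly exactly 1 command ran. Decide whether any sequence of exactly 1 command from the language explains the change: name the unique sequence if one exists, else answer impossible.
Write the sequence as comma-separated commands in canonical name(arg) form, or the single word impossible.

initial: [θ0=0°, θ1=180°]
1. rotate(1, 180) → [θ0=0°, θ1=0°]
all 3 alternatives checked — unique.

rotate(1, 180)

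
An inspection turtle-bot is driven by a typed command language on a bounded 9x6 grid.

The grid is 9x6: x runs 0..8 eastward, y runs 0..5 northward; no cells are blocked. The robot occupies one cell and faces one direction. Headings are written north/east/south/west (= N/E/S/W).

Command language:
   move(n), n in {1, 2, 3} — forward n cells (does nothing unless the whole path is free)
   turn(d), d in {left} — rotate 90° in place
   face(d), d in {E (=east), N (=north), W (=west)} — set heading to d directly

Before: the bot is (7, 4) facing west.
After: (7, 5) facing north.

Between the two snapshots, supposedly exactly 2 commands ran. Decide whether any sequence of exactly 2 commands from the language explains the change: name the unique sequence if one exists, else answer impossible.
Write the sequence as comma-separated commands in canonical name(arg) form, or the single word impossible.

face(N), move(1)

key: running move(1) before face(N) would end elsewhere — order is forced
begin: (7, 4) facing west
[1] after face(N): (7, 4) facing north
[2] after move(1): (7, 5) facing north
no rival 2-sequence matches.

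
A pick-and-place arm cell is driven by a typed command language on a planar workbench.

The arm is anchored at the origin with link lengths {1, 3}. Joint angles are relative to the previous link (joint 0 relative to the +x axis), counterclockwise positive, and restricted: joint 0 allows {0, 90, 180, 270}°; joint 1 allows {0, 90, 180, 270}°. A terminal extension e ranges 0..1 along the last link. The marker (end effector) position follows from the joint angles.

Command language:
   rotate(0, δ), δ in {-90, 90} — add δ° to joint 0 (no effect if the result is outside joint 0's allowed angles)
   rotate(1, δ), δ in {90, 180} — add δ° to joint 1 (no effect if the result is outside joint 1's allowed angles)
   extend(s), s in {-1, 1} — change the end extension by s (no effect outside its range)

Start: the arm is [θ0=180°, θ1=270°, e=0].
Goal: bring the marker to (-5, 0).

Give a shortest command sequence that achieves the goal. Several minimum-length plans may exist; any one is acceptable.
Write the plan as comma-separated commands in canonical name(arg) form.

begin: [θ0=180°, θ1=270°, e=0]
step 1 (extend(1)): [θ0=180°, θ1=270°, e=1]
step 2 (rotate(1, 90)): [θ0=180°, θ1=0°, e=1]
minimal: 2 command(s), checked below 2.

extend(1), rotate(1, 90)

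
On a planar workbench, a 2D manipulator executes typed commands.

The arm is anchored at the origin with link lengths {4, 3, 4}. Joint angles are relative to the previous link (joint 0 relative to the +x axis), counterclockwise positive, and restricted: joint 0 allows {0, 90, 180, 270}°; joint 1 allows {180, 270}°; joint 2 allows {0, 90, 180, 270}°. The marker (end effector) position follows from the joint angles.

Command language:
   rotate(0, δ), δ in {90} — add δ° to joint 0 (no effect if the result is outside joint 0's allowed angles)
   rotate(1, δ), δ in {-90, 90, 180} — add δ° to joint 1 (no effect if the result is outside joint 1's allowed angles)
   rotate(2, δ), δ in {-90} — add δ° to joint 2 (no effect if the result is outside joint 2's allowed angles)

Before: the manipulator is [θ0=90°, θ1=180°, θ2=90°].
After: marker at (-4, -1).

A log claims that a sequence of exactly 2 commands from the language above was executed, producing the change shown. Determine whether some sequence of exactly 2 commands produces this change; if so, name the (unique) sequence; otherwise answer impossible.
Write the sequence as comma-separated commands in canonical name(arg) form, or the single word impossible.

rotate(0, 90), rotate(0, 90)

from: [θ0=90°, θ1=180°, θ2=90°]
step 1 (rotate(0, 90)): [θ0=180°, θ1=180°, θ2=90°]
step 2 (rotate(0, 90)): [θ0=270°, θ1=180°, θ2=90°]
uniquely the one of 25 2-step routes that fits.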